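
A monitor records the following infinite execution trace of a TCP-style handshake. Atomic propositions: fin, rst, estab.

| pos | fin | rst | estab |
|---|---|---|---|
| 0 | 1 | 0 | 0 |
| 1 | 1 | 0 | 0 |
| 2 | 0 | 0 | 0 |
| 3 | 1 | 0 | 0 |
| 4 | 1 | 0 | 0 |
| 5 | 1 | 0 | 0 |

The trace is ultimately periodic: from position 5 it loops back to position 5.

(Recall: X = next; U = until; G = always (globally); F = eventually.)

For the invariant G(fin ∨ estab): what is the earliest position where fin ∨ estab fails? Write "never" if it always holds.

2

Check fin ∨ estab at each position in order: 0 ✓, 1 ✓.
At position 2 the labels are {}, so fin ∨ estab is false there. This is the first violation.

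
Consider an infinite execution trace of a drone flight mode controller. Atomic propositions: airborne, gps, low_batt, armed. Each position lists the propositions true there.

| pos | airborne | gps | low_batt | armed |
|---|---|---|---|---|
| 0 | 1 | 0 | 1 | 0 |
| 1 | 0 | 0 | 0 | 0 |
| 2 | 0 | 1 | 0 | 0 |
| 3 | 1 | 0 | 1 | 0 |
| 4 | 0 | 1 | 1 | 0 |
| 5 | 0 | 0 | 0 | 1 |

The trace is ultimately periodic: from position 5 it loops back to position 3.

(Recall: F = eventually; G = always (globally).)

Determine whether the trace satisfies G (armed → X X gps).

Satisfied

armed → X X gps holds at every position 0..5, and those are all positions ever visited, so G (armed → X X gps) holds.
Positions where armed holds: 5.
Check X X gps at each: 5→ok.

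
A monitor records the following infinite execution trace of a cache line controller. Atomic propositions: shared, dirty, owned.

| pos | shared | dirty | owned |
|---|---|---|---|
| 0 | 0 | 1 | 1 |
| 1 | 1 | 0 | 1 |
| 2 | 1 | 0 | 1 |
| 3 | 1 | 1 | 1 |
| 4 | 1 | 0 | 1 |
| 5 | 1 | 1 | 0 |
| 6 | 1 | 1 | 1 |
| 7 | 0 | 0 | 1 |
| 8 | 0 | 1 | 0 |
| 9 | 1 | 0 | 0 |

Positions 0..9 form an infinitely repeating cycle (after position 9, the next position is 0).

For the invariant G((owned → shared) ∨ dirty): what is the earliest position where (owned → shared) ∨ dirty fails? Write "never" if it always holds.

7

Check (owned → shared) ∨ dirty at each position in order: 0 ✓, 1 ✓, 2 ✓, 3 ✓, 4 ✓, 5 ✓, 6 ✓.
At position 7 the labels are {owned}, so (owned → shared) ∨ dirty is false there. This is the first violation.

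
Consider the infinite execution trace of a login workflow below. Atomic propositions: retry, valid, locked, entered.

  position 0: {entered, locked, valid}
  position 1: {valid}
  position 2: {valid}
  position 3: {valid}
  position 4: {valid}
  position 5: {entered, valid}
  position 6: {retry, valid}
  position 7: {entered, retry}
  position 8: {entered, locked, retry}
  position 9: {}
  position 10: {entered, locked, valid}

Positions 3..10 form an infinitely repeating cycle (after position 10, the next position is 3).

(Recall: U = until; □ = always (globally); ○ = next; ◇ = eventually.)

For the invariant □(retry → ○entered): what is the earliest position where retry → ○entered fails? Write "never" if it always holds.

Check retry → ○entered at each position in order: 0 ✓, 1 ✓, 2 ✓, 3 ✓, 4 ✓, 5 ✓, 6 ✓, 7 ✓.
At position 8 the labels are {entered, locked, retry} and the next position 9 has {}, so retry → ○entered is false there. This is the first violation.

8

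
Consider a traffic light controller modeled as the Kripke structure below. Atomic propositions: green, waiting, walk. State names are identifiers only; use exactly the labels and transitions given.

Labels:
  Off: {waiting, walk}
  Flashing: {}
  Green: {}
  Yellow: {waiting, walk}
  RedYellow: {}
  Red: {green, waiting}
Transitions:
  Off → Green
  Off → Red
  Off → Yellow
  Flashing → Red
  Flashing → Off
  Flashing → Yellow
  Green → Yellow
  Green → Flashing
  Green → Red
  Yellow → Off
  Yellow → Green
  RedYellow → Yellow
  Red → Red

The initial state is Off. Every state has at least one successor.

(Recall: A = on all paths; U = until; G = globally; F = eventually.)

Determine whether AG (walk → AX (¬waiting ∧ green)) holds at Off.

Violated

States satisfying walk → AX (¬waiting ∧ green): {Flashing, Green, RedYellow, Red}.
States satisfying AG (walk → AX (¬waiting ∧ green)): {Red}.
Off is reachable from Off and violates walk → AX (¬waiting ∧ green), so AG fails at Off.
Off ∉ Sat(AG (walk → AX (¬waiting ∧ green))).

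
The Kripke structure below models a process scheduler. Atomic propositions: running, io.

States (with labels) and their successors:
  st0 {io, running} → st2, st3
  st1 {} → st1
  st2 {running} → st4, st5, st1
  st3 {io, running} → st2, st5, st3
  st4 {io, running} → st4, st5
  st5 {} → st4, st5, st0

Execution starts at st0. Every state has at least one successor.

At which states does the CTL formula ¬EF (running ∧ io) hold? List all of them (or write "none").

States satisfying running ∧ io: {st0, st3, st4}.
States satisfying EF (running ∧ io): {st0, st2, st3, st4, st5}.
States satisfying ¬EF (running ∧ io): {st1}.

{st1}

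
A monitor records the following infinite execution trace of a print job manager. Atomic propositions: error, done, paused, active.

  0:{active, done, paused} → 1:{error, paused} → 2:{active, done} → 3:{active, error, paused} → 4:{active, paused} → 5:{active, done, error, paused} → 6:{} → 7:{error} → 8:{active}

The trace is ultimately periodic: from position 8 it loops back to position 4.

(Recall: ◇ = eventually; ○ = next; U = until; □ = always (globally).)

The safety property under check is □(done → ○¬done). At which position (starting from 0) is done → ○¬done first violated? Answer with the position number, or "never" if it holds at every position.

done → ○¬done holds at every position 0..8, and those are all the positions the trace ever visits, so the invariant □(done → ○¬done) is never violated.

never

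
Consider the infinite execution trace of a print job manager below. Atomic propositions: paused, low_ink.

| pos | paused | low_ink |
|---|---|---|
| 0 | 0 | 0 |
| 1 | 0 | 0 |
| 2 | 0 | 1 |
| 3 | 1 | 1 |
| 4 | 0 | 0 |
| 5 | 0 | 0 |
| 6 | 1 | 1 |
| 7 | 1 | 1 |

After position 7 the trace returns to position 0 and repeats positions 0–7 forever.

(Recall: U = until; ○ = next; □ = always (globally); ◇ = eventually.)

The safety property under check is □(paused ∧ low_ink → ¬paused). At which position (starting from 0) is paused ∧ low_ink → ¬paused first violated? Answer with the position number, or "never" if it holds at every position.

3

Check paused ∧ low_ink → ¬paused at each position in order: 0 ✓, 1 ✓, 2 ✓.
At position 3 the labels are {low_ink, paused}, so paused ∧ low_ink → ¬paused is false there. This is the first violation.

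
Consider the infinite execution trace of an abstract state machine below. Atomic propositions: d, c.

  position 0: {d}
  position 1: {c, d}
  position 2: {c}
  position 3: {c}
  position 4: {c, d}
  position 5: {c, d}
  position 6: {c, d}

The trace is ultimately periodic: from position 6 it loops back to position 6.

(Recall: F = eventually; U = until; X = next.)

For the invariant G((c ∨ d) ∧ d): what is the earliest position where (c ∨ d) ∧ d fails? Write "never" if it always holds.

Check (c ∨ d) ∧ d at each position in order: 0 ✓, 1 ✓.
At position 2 the labels are {c}, so (c ∨ d) ∧ d is false there. This is the first violation.

2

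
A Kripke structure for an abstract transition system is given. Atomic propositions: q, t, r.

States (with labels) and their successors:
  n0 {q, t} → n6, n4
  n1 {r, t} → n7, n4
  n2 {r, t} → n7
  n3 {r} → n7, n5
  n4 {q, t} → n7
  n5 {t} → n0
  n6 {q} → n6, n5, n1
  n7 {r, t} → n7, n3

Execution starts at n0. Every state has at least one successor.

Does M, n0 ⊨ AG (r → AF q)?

States satisfying r → AF q: {n0, n4, n5, n6}.
States satisfying AG (r → AF q): ∅.
n1 is reachable from n0 and violates r → AF q, so AG fails at n0.
n0 ∉ Sat(AG (r → AF q)).

Violated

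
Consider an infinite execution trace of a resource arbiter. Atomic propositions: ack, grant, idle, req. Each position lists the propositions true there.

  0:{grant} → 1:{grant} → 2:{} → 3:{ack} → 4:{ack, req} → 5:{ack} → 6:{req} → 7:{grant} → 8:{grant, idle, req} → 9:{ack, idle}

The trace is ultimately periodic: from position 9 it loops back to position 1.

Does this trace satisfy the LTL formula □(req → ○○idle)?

Violated

req → ○○idle must hold at every position from 0 onward. It fails at position 4, so □(req → ○○idle) is false.
Positions where req holds: 4, 6, 8.
Check ○○idle at each: 4→fails, 6→ok, 8→fails.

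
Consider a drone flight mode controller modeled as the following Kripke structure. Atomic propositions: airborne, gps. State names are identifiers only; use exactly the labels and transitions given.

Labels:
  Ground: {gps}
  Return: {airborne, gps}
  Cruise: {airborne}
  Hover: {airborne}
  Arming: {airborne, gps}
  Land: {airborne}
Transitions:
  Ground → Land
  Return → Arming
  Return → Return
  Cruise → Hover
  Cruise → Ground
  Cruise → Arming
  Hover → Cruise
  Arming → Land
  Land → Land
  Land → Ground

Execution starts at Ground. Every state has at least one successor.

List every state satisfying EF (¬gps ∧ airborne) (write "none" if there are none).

States satisfying ¬gps ∧ airborne: {Cruise, Hover, Land}.
States satisfying EF (¬gps ∧ airborne): {Ground, Return, Cruise, Hover, Arming, Land}.

{Ground, Return, Cruise, Hover, Arming, Land}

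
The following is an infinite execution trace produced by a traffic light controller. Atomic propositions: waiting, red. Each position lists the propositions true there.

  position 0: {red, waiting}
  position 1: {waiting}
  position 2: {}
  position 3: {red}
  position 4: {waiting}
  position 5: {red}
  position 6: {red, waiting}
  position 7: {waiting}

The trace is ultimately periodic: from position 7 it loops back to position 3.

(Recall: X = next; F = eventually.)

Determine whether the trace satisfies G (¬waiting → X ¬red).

¬waiting → X ¬red must hold at every position from 0 onward. It fails at position 2, so G (¬waiting → X ¬red) is false.
Positions where ¬waiting holds: 2, 3, 5.
Check X ¬red at each: 2→fails, 3→ok, 5→fails.

No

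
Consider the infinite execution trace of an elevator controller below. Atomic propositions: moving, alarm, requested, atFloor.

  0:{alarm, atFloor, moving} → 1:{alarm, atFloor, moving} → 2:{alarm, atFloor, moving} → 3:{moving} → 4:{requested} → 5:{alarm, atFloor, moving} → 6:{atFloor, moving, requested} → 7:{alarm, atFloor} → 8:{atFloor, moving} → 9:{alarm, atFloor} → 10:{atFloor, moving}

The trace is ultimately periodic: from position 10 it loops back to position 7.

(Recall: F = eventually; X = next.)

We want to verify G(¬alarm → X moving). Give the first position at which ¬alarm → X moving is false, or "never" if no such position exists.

Check ¬alarm → X moving at each position in order: 0 ✓, 1 ✓, 2 ✓.
At position 3 the labels are {moving} and the next position 4 has {requested}, so ¬alarm → X moving is false there. This is the first violation.

3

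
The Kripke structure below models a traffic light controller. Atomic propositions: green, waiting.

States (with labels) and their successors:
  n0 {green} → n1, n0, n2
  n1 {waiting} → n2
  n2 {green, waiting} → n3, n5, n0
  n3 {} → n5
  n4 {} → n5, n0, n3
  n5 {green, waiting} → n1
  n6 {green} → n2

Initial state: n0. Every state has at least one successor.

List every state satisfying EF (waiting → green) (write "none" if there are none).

States satisfying waiting → green: {n0, n2, n3, n4, n5, n6}.
States satisfying EF (waiting → green): {n0, n1, n2, n3, n4, n5, n6}.

{n0, n1, n2, n3, n4, n5, n6}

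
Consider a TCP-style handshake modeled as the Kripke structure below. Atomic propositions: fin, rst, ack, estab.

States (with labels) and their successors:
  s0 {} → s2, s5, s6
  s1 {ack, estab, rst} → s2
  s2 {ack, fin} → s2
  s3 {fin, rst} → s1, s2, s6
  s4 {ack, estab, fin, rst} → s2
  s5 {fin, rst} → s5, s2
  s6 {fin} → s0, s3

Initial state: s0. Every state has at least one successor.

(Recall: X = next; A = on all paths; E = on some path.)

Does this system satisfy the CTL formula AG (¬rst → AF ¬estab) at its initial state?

States satisfying ¬rst → AF ¬estab: {s0, s1, s2, s3, s4, s5, s6}.
States satisfying AG (¬rst → AF ¬estab): {s0, s1, s2, s3, s4, s5, s6}.
Every state reachable from s0 satisfies ¬rst → AF ¬estab.
s0 ∈ Sat(AG (¬rst → AF ¬estab)).

Satisfied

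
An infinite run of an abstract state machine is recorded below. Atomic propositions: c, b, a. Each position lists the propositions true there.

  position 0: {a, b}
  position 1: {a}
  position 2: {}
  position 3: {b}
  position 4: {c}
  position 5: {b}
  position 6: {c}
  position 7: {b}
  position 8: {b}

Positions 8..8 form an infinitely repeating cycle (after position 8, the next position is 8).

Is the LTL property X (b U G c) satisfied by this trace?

The position after 0 is 1; b U G c is false there.

Does not hold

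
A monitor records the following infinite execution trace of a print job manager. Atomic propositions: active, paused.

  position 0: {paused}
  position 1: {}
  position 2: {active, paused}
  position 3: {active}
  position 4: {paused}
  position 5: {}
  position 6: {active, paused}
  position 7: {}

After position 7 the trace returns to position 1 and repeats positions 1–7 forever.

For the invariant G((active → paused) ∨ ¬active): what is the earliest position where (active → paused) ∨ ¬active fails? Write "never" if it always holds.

Check (active → paused) ∨ ¬active at each position in order: 0 ✓, 1 ✓, 2 ✓.
At position 3 the labels are {active}, so (active → paused) ∨ ¬active is false there. This is the first violation.

3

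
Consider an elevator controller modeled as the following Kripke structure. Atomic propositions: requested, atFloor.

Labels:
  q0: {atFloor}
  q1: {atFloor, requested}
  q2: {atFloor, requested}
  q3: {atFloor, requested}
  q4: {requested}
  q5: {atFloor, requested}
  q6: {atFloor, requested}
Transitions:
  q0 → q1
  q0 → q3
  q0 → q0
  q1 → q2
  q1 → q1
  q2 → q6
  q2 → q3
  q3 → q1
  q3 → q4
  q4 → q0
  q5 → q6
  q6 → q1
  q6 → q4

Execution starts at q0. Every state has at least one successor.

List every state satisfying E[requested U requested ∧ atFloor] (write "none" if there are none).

States satisfying requested: {q1, q2, q3, q4, q5, q6}.
States satisfying requested ∧ atFloor: {q1, q2, q3, q5, q6}.
States satisfying E[requested U requested ∧ atFloor]: {q1, q2, q3, q5, q6}.

{q1, q2, q3, q5, q6}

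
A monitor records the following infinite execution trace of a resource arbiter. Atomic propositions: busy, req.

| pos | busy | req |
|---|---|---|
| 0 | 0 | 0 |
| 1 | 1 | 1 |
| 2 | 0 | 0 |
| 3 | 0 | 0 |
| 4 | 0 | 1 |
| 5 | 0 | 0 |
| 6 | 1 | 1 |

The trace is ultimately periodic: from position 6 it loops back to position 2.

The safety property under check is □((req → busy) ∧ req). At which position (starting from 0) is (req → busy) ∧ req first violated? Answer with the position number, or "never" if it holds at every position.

At position 0 the labels are {}, so (req → busy) ∧ req is false there. This is the first violation.

0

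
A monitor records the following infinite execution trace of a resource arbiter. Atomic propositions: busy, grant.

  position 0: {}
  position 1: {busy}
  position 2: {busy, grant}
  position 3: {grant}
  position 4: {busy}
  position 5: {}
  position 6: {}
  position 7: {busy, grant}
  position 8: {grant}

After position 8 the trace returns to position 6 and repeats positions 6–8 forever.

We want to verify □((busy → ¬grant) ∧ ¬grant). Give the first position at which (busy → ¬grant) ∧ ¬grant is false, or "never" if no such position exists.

Check (busy → ¬grant) ∧ ¬grant at each position in order: 0 ✓, 1 ✓.
At position 2 the labels are {busy, grant}, so (busy → ¬grant) ∧ ¬grant is false there. This is the first violation.

2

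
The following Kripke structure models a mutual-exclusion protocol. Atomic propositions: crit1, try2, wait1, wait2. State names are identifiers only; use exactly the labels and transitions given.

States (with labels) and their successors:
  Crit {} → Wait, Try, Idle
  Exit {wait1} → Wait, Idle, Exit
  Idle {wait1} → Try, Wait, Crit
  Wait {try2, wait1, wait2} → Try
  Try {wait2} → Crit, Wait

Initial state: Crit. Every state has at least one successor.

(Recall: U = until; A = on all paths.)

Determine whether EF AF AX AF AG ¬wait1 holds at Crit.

Does not hold

States satisfying AF AX AF AG ¬wait1: ∅.
States satisfying EF AF AX AF AG ¬wait1: ∅.
No suitable path/successor from Crit witnesses the formula.
Crit ∉ Sat(EF AF AX AF AG ¬wait1).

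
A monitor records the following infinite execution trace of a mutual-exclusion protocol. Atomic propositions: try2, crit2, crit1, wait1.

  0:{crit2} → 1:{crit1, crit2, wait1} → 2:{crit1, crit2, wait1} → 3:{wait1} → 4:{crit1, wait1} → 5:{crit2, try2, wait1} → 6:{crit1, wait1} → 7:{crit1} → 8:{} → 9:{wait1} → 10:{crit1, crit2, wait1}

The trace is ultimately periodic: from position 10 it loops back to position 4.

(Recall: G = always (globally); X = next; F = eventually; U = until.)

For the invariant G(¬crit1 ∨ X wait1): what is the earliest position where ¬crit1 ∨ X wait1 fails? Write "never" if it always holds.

6

Check ¬crit1 ∨ X wait1 at each position in order: 0 ✓, 1 ✓, 2 ✓, 3 ✓, 4 ✓, 5 ✓.
At position 6 the labels are {crit1, wait1} and the next position 7 has {crit1}, so ¬crit1 ∨ X wait1 is false there. This is the first violation.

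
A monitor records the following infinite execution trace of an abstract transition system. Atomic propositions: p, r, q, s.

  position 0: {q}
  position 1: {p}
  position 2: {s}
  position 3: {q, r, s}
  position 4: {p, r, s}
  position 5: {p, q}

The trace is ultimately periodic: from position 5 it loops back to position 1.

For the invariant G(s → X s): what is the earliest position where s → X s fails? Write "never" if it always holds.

4

Check s → X s at each position in order: 0 ✓, 1 ✓, 2 ✓, 3 ✓.
At position 4 the labels are {p, r, s} and the next position 5 has {p, q}, so s → X s is false there. This is the first violation.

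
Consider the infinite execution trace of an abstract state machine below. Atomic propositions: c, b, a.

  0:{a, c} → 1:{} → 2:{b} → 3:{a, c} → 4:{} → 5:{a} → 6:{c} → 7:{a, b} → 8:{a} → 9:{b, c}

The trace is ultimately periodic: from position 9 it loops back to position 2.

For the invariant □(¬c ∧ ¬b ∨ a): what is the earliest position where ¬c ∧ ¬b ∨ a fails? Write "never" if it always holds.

Check ¬c ∧ ¬b ∨ a at each position in order: 0 ✓, 1 ✓.
At position 2 the labels are {b}, so ¬c ∧ ¬b ∨ a is false there. This is the first violation.

2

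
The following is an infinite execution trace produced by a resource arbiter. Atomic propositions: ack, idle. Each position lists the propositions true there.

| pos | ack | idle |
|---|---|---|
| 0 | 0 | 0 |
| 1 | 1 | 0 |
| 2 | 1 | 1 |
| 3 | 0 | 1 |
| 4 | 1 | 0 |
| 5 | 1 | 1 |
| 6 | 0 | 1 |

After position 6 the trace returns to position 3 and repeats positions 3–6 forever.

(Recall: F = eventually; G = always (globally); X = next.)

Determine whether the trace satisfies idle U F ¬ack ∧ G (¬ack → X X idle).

Does not hold

Walking from position 0: F ¬ack first holds at position 0, and idle holds at every earlier position along the way, so idle U F ¬ack holds.
¬ack → X X idle must hold at every position from 0 onward. It fails at position 6, so G (¬ack → X X idle) is false.
Positions where ¬ack holds: 0, 3, 6.
Check X X idle at each: 0→ok, 3→ok, 6→fails.
At position 0: idle U F ¬ack is true; G (¬ack → X X idle) is false; so idle U F ¬ack ∧ G (¬ack → X X idle) is false.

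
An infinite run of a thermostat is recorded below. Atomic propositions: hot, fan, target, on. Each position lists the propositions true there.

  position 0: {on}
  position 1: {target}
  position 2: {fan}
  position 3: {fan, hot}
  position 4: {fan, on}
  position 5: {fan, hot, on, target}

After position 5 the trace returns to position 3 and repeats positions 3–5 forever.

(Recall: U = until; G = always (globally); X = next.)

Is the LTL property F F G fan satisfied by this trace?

F G fan holds at position 0, which is reachable from 0, so F F G fan holds.

Yes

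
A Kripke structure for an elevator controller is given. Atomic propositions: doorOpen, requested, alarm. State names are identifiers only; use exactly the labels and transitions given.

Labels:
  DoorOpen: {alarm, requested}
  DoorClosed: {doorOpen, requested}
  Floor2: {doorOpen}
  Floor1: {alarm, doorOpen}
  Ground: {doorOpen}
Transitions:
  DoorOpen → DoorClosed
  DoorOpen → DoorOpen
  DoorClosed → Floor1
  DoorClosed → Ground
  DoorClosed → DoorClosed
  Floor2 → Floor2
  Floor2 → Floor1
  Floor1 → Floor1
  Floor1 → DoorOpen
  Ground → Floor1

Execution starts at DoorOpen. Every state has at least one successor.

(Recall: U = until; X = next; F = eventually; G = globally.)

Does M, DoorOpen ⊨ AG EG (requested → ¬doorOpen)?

Violated

States satisfying EG (requested → ¬doorOpen): {DoorOpen, Floor2, Floor1, Ground}.
States satisfying AG EG (requested → ¬doorOpen): ∅.
DoorClosed is reachable from DoorOpen and violates EG (requested → ¬doorOpen), so AG fails at DoorOpen.
DoorOpen ∉ Sat(AG EG (requested → ¬doorOpen)).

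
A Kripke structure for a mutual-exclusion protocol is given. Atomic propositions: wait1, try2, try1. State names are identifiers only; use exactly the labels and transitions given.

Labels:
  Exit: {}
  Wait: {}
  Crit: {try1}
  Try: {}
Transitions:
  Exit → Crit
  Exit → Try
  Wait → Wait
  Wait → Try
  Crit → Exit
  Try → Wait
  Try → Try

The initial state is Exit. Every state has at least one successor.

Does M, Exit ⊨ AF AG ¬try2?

States satisfying AG ¬try2: {Exit, Wait, Crit, Try}.
States satisfying AF AG ¬try2: {Exit, Wait, Crit, Try}.
Exit ∈ Sat(AF AG ¬try2).

Holds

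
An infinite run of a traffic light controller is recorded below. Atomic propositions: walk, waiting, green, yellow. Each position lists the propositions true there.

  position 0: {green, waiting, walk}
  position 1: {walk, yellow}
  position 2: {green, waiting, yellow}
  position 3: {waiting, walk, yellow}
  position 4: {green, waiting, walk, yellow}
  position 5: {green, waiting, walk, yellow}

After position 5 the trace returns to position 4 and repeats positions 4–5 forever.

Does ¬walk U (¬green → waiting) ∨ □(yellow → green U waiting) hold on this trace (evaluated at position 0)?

Walking from position 0: ¬green → waiting first holds at position 0, and ¬walk holds at every earlier position along the way, so ¬walk U (¬green → waiting) holds.
yellow → green U waiting must hold at every position from 0 onward. It fails at position 1, so □(yellow → green U waiting) is false.
Positions where yellow holds: 1, 2, 3, 4, 5.
Check green U waiting at each: 1→fails, 2→ok, 3→ok, 4→ok, 5→ok.
At position 0: ¬walk U (¬green → waiting) is true; □(yellow → green U waiting) is false; so ¬walk U (¬green → waiting) ∨ □(yellow → green U waiting) is true.

Satisfied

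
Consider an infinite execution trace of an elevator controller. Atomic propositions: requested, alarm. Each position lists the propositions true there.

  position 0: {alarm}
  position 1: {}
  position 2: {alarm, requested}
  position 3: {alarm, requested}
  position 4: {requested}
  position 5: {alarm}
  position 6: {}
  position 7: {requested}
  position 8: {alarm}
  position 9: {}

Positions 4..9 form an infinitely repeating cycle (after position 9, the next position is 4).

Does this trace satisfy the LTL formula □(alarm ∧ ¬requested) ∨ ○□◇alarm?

alarm ∧ ¬requested must hold at every position from 0 onward. It fails at position 1, so □(alarm ∧ ¬requested) is false.
The position after 0 is 1; □◇alarm is true there.
At position 0: □(alarm ∧ ¬requested) is false; ○□◇alarm is true; so □(alarm ∧ ¬requested) ∨ ○□◇alarm is true.

Yes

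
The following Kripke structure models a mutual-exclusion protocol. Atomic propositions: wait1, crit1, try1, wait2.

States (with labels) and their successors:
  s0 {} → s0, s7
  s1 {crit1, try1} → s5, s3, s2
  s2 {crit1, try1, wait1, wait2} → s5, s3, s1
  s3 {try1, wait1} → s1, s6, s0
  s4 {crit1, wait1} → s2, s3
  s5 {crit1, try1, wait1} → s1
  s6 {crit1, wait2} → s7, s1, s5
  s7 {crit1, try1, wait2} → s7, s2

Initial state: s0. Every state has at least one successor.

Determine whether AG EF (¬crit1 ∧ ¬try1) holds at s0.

States satisfying EF (¬crit1 ∧ ¬try1): {s0, s1, s2, s3, s4, s5, s6, s7}.
States satisfying AG EF (¬crit1 ∧ ¬try1): {s0, s1, s2, s3, s4, s5, s6, s7}.
Every state reachable from s0 satisfies EF (¬crit1 ∧ ¬try1).
s0 ∈ Sat(AG EF (¬crit1 ∧ ¬try1)).

Yes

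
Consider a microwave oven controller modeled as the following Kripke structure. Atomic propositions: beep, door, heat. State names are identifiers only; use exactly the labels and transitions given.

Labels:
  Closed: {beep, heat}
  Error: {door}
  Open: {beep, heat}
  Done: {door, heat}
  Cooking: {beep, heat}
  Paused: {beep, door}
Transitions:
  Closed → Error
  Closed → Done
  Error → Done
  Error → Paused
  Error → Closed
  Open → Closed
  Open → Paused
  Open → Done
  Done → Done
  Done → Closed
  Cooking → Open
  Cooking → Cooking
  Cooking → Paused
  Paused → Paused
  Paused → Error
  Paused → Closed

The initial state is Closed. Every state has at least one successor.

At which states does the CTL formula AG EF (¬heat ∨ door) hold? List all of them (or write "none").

States satisfying EF (¬heat ∨ door): {Closed, Error, Open, Done, Cooking, Paused}.
States satisfying AG EF (¬heat ∨ door): {Closed, Error, Open, Done, Cooking, Paused}.

{Closed, Error, Open, Done, Cooking, Paused}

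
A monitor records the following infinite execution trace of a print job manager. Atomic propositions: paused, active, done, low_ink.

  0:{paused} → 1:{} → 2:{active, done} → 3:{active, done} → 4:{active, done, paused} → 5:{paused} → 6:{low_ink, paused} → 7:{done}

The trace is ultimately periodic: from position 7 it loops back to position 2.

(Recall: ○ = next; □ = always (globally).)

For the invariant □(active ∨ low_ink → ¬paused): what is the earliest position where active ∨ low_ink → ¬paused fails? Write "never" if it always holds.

4

Check active ∨ low_ink → ¬paused at each position in order: 0 ✓, 1 ✓, 2 ✓, 3 ✓.
At position 4 the labels are {active, done, paused}, so active ∨ low_ink → ¬paused is false there. This is the first violation.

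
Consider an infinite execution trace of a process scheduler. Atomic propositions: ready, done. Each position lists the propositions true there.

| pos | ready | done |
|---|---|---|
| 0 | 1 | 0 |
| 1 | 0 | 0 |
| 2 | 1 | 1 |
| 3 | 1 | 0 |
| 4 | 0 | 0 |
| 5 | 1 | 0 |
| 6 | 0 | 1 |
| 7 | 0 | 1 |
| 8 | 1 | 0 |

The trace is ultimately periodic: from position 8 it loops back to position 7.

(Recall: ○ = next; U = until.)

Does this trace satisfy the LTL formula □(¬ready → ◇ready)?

¬ready → ◇ready holds at every position 0..8, and those are all positions ever visited, so □(¬ready → ◇ready) holds.
Positions where ¬ready holds: 1, 4, 6, 7.
Check ◇ready at each: 1→ok, 4→ok, 6→ok, 7→ok.

Holds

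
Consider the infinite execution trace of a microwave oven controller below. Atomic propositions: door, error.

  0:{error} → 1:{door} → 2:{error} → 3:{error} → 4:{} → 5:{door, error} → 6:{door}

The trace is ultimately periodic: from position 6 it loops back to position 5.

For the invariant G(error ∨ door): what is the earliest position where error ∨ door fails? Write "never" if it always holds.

4

Check error ∨ door at each position in order: 0 ✓, 1 ✓, 2 ✓, 3 ✓.
At position 4 the labels are {}, so error ∨ door is false there. This is the first violation.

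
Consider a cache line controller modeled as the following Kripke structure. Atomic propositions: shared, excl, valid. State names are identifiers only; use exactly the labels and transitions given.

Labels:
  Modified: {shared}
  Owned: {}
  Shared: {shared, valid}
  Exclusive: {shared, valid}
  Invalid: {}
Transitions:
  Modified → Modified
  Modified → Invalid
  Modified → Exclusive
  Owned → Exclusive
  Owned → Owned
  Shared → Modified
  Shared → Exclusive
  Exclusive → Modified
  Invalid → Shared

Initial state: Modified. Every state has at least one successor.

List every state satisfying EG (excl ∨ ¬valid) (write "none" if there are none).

States satisfying excl ∨ ¬valid: {Modified, Owned, Invalid}.
States satisfying EG (excl ∨ ¬valid): {Modified, Owned}.

{Modified, Owned}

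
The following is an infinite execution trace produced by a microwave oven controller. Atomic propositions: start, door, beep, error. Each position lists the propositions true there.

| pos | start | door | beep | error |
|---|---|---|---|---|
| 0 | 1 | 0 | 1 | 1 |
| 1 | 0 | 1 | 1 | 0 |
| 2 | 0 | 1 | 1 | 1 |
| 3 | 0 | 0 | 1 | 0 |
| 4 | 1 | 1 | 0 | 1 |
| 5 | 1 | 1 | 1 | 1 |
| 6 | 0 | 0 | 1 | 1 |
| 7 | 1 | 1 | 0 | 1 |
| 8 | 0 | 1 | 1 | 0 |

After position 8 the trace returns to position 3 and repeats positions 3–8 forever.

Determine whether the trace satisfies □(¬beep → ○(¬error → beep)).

Yes

¬beep → ○(¬error → beep) holds at every position 0..8, and those are all positions ever visited, so □(¬beep → ○(¬error → beep)) holds.
Positions where ¬beep holds: 4, 7.
Check ○(¬error → beep) at each: 4→ok, 7→ok.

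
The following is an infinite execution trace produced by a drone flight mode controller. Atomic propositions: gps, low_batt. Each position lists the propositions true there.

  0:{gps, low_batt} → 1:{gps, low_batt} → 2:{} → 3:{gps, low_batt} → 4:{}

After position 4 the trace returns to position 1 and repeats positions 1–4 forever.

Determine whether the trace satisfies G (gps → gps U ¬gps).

gps → gps U ¬gps holds at every position 0..4, and those are all positions ever visited, so G (gps → gps U ¬gps) holds.
Positions where gps holds: 0, 1, 3.
Check gps U ¬gps at each: 0→ok, 1→ok, 3→ok.

Yes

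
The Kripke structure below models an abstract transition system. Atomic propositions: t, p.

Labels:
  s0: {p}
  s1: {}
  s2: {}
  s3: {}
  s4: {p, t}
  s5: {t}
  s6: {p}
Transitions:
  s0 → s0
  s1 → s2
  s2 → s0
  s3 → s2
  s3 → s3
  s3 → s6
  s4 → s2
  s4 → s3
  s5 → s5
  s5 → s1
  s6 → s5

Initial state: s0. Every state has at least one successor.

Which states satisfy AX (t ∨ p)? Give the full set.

{s0, s2, s6}

States satisfying t ∨ p: {s0, s4, s5, s6}.
States satisfying AX (t ∨ p): {s0, s2, s6}.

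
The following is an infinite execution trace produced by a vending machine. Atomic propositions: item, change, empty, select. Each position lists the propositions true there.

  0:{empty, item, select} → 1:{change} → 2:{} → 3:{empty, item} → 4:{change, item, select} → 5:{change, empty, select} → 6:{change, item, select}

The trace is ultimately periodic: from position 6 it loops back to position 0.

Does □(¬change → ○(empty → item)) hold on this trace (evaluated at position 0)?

Satisfied

¬change → ○(empty → item) holds at every position 0..6, and those are all positions ever visited, so □(¬change → ○(empty → item)) holds.
Positions where ¬change holds: 0, 2, 3.
Check ○(empty → item) at each: 0→ok, 2→ok, 3→ok.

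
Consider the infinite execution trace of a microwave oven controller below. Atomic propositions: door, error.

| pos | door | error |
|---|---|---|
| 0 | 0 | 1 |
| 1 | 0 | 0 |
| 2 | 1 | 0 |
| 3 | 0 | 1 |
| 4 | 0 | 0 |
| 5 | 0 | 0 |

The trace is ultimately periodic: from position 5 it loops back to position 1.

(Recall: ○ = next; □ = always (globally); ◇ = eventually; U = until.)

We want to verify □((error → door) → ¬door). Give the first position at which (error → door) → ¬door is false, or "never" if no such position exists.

Check (error → door) → ¬door at each position in order: 0 ✓, 1 ✓.
At position 2 the labels are {door}, so (error → door) → ¬door is false there. This is the first violation.

2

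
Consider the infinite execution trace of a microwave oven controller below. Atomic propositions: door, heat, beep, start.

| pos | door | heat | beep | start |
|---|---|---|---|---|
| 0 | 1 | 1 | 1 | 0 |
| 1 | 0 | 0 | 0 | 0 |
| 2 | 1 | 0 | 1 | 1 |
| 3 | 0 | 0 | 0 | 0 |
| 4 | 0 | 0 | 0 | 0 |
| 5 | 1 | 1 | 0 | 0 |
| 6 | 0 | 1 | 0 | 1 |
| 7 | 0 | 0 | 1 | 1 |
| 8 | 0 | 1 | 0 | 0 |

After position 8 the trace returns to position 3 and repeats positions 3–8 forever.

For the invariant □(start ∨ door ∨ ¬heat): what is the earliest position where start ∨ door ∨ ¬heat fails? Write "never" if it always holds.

Check start ∨ door ∨ ¬heat at each position in order: 0 ✓, 1 ✓, 2 ✓, 3 ✓, 4 ✓, 5 ✓, 6 ✓, 7 ✓.
At position 8 the labels are {heat}, so start ∨ door ∨ ¬heat is false there. This is the first violation.

8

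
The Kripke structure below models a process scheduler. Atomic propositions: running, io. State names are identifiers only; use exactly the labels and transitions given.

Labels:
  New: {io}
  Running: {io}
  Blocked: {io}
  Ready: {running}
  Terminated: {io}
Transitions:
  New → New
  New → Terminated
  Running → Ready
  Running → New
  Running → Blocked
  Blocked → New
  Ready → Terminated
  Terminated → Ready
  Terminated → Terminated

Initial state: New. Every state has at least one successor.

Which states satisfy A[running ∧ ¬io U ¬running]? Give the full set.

{New, Running, Blocked, Ready, Terminated}

States satisfying running ∧ ¬io: {Ready}.
States satisfying ¬running: {New, Running, Blocked, Terminated}.
States satisfying A[running ∧ ¬io U ¬running]: {New, Running, Blocked, Ready, Terminated}.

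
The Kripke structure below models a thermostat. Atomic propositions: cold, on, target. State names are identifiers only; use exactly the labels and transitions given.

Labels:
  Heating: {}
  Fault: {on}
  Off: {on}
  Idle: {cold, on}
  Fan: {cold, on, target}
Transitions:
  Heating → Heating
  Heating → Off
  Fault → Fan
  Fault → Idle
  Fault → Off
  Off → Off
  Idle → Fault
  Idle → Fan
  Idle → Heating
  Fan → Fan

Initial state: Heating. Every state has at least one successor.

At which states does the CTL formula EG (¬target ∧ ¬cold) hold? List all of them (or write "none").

States satisfying ¬target ∧ ¬cold: {Heating, Fault, Off}.
States satisfying EG (¬target ∧ ¬cold): {Heating, Fault, Off}.

{Heating, Fault, Off}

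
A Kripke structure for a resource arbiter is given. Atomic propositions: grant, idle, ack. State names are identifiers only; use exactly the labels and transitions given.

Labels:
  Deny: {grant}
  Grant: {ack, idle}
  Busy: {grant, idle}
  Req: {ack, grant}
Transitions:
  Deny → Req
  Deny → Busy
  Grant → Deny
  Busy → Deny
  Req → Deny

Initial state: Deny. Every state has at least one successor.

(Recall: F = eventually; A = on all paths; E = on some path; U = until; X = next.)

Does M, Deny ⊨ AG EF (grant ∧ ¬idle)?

Yes

States satisfying EF (grant ∧ ¬idle): {Deny, Grant, Busy, Req}.
States satisfying AG EF (grant ∧ ¬idle): {Deny, Grant, Busy, Req}.
Every state reachable from Deny satisfies EF (grant ∧ ¬idle).
Deny ∈ Sat(AG EF (grant ∧ ¬idle)).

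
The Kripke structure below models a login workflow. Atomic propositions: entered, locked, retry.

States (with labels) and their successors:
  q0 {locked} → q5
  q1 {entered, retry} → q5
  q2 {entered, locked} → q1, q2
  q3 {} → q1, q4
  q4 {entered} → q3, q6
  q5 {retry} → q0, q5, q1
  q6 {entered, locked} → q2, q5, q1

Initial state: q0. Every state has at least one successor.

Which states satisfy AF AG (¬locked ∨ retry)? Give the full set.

none

States satisfying AG (¬locked ∨ retry): ∅.
States satisfying AF AG (¬locked ∨ retry): ∅.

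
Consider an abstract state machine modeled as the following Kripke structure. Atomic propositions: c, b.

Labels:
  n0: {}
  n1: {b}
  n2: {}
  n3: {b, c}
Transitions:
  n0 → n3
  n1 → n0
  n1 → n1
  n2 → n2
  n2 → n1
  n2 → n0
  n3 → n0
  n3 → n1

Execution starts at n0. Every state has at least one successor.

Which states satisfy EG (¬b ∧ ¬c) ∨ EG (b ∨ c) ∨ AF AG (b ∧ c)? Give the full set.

States satisfying ¬b ∧ ¬c: {n0, n2}.
States satisfying EG (¬b ∧ ¬c): {n2}.
States satisfying b ∨ c: {n1, n3}.
States satisfying EG (b ∨ c): {n1, n3}.
States satisfying EG (¬b ∧ ¬c) ∨ EG (b ∨ c): {n1, n2, n3}.
States satisfying AG (b ∧ c): ∅.
States satisfying AF AG (b ∧ c): ∅.
States satisfying EG (¬b ∧ ¬c) ∨ EG (b ∨ c) ∨ AF AG (b ∧ c): {n1, n2, n3}.

{n1, n2, n3}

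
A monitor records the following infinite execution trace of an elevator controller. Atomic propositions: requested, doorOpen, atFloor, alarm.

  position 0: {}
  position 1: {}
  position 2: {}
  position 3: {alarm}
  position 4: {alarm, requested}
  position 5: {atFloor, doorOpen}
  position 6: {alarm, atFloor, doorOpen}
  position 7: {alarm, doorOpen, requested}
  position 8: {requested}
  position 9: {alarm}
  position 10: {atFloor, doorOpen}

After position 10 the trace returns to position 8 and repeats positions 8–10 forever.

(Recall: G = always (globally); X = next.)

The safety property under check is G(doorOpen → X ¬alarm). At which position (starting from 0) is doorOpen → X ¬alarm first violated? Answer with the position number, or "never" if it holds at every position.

Check doorOpen → X ¬alarm at each position in order: 0 ✓, 1 ✓, 2 ✓, 3 ✓, 4 ✓.
At position 5 the labels are {atFloor, doorOpen} and the next position 6 has {alarm, atFloor, doorOpen}, so doorOpen → X ¬alarm is false there. This is the first violation.

5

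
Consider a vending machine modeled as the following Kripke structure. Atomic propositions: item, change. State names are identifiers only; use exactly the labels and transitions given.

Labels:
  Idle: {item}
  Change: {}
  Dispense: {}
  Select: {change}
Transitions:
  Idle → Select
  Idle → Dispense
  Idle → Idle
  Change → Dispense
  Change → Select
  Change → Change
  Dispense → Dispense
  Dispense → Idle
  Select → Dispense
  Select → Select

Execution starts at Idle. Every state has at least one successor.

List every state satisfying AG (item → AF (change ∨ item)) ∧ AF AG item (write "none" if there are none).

none

States satisfying item → AF (change ∨ item): {Idle, Change, Dispense, Select}.
States satisfying AG (item → AF (change ∨ item)): {Idle, Change, Dispense, Select}.
States satisfying AG item: ∅.
States satisfying AF AG item: ∅.
States satisfying AG (item → AF (change ∨ item)) ∧ AF AG item: ∅.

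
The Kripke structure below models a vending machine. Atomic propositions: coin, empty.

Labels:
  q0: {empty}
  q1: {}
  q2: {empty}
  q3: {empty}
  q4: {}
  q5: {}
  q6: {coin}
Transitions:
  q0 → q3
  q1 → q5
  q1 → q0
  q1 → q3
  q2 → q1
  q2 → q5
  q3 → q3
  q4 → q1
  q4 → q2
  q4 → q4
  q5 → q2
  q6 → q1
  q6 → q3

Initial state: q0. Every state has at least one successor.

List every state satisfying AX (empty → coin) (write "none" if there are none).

States satisfying empty → coin: {q1, q4, q5, q6}.
States satisfying AX (empty → coin): {q2}.

{q2}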